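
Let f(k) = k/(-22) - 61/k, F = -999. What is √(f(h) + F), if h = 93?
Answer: I*√4202371470/2046 ≈ 31.684*I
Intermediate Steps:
f(k) = -61/k - k/22 (f(k) = k*(-1/22) - 61/k = -k/22 - 61/k = -61/k - k/22)
√(f(h) + F) = √((-61/93 - 1/22*93) - 999) = √((-61*1/93 - 93/22) - 999) = √((-61/93 - 93/22) - 999) = √(-9991/2046 - 999) = √(-2053945/2046) = I*√4202371470/2046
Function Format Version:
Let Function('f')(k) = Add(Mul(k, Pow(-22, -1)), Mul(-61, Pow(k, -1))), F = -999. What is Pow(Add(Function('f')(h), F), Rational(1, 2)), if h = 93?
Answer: Mul(Rational(1, 2046), I, Pow(4202371470, Rational(1, 2))) ≈ Mul(31.684, I)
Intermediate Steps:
Function('f')(k) = Add(Mul(-61, Pow(k, -1)), Mul(Rational(-1, 22), k)) (Function('f')(k) = Add(Mul(k, Rational(-1, 22)), Mul(-61, Pow(k, -1))) = Add(Mul(Rational(-1, 22), k), Mul(-61, Pow(k, -1))) = Add(Mul(-61, Pow(k, -1)), Mul(Rational(-1, 22), k)))
Pow(Add(Function('f')(h), F), Rational(1, 2)) = Pow(Add(Add(Mul(-61, Pow(93, -1)), Mul(Rational(-1, 22), 93)), -999), Rational(1, 2)) = Pow(Add(Add(Mul(-61, Rational(1, 93)), Rational(-93, 22)), -999), Rational(1, 2)) = Pow(Add(Add(Rational(-61, 93), Rational(-93, 22)), -999), Rational(1, 2)) = Pow(Add(Rational(-9991, 2046), -999), Rational(1, 2)) = Pow(Rational(-2053945, 2046), Rational(1, 2)) = Mul(Rational(1, 2046), I, Pow(4202371470, Rational(1, 2)))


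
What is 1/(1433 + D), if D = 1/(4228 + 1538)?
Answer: 5766/8262679 ≈ 0.00069784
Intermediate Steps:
D = 1/5766 ≈ 0.00017343
1/(1433 + D) = 1/(1433 + 1/5766) = 1/(8262679/5766) = 5766/8262679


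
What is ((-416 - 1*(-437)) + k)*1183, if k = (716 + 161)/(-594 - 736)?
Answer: 4571957/190 ≈ 24063.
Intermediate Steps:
k = -877/1330 (k = 877/(-1330) = 877*(-1/1330) = -877/1330 ≈ -0.65940)
((-416 - 1*(-437)) + k)*1183 = ((-416 - 1*(-437)) - 877/1330)*1183 = ((-416 + 437) - 877/1330)*1183 = (21 - 877/1330)*1183 = (27053/1330)*1183 = 4571957/190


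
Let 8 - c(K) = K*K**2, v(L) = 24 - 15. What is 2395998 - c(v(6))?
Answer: 2396719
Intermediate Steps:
v(L) = 9
c(K) = 8 - K**3 (c(K) = 8 - K*K**2 = 8 - K**3)
2395998 - c(v(6)) = 2395998 - (8 - 1*9**3) = 2395998 - (8 - 1*729) = 2395998 - (8 - 729) = 2395998 - 1*(-721) = 2395998 + 721 = 2396719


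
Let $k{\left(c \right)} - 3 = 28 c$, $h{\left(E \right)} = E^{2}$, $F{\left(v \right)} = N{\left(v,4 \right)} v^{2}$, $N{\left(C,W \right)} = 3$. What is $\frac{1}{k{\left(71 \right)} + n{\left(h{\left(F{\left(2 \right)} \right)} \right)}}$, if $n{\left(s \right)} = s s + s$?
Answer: $\frac{1}{22871} \approx 4.3723 \cdot 10^{-5}$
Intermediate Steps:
$F{\left(v \right)} = 3 v^{2}$
$n{\left(s \right)} = s + s^{2}$ ($n{\left(s \right)} = s^{2} + s = s + s^{2}$)
$k{\left(c \right)} = 3 + 28 c$
$\frac{1}{k{\left(71 \right)} + n{\left(h{\left(F{\left(2 \right)} \right)} \right)}} = \frac{1}{\left(3 + 28 \cdot 71\right) + \left(3 \cdot 2^{2}\right)^{2} \left(1 + \left(3 \cdot 2^{2}\right)^{2}\right)} = \frac{1}{\left(3 + 1988\right) + \left(3 \cdot 4\right)^{2} \left(1 + \left(3 \cdot 4\right)^{2}\right)} = \frac{1}{1991 + 12^{2} \left(1 + 12^{2}\right)} = \frac{1}{1991 + 144 \left(1 + 144\right)} = \frac{1}{1991 + 144 \cdot 145} = \frac{1}{1991 + 20880} = \frac{1}{22871}$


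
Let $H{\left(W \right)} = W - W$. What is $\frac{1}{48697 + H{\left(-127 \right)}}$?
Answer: $\frac{1}{48697} \approx 2.0535 \cdot 10^{-5}$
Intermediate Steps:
$H{\left(W \right)} = 0$
$\frac{1}{48697 + H{\left(-127 \right)}} = \frac{1}{48697 + 0} = \frac{1}{48697}$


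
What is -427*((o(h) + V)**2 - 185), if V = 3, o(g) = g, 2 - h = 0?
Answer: 68320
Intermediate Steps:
h = 2 (h = 2 - 1*0 = 2 + 0 = 2)
-427*((o(h) + V)**2 - 185) = -427*((2 + 3)**2 - 185) = -427*(5**2 - 185) = -427*(25 - 185) = -427*(-160) = 68320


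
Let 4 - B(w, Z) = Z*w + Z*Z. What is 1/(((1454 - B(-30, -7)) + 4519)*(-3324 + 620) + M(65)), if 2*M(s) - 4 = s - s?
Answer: -1/16840510 ≈ -5.9381e-8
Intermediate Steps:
B(w, Z) = 4 - Z² - Z*w (B(w, Z) = 4 - (Z*w + Z*Z) = 4 - (Z*w + Z²) = 4 - (Z² + Z*w) = 4 + (-Z² - Z*w) = 4 - Z² - Z*w)
M(s) = 2 (M(s) = 2 + (s - s)/2 = 2 + (½)*0 = 2 + 0 = 2)
1/(((1454 - B(-30, -7)) + 4519)*(-3324 + 620) + M(65)) = 1/(((1454 - (4 - 1*(-7)² - 1*(-7)*(-30))) + 4519)*(-3324 + 620) + 2) = 1/(((1454 - (4 - 1*49 - 210)) + 4519)*(-2704) + 2) = 1/(((1454 - (4 - 49 - 210)) + 4519)*(-2704) + 2) = 1/(((1454 - 1*(-255)) + 4519)*(-2704) + 2) = 1/(((1454 + 255) + 4519)*(-2704) + 2) = 1/((1709 + 4519)*(-2704) + 2) = 1/(6228*(-2704) + 2) = 1/(-16840512 + 2) = 1/(-16840510) = -1/16840510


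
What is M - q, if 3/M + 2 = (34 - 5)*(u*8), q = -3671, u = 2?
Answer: 565335/154 ≈ 3671.0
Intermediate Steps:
M = 1/154 (M = 3/(-2 + (34 - 5)*(2*8)) = 3/(-2 + 29*16) = 3/(-2 + 464) = 3/462 = 3*(1/462) = 1/154 ≈ 0.0064935)
M - q = 1/154 - 1*(-3671) = 1/154 + 3671 = 565335/154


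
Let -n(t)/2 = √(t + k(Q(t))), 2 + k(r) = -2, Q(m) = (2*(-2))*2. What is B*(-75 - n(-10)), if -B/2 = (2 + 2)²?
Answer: 2400 - 64*I*√14 ≈ 2400.0 - 239.47*I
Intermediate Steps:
Q(m) = -8 (Q(m) = -4*2 = -8)
k(r) = -4 (k(r) = -2 - 2 = -4)
n(t) = -2*√(-4 + t) (n(t) = -2*√(t - 4) = -2*√(-4 + t))
B = -32 (B = -2*(2 + 2)² = -2*4² = -2*16 = -32)
B*(-75 - n(-10)) = -32*(-75 - (-2)*√(-4 - 10)) = -32*(-75 - (-2)*√(-14)) = -32*(-75 - (-2)*I*√14) = -32*(-75 + 2*I*√14) = 2400 - 64*I*√14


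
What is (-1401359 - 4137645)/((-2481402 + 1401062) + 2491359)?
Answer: -5539004/1411019 ≈ -3.9255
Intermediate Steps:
(-1401359 - 4137645)/((-2481402 + 1401062) + 2491359) = -5539004/(-1080340 + 2491359) = -5539004/1411019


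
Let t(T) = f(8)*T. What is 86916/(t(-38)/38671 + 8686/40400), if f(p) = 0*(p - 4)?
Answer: 17383200/43 ≈ 4.0426e+5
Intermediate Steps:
f(p) = 0 (f(p) = 0*(-4 + p) = 0)
t(T) = 0 (t(T) = 0*T = 0)
86916/(t(-38)/38671 + 8686/40400) = 86916/(0/38671 + 8686/40400) = 86916/(0*(1/38671) + 8686*(1/40400)) = 86916/(0 + 43/200) = 86916/(43/200) = 86916*(200/43) = 17383200/43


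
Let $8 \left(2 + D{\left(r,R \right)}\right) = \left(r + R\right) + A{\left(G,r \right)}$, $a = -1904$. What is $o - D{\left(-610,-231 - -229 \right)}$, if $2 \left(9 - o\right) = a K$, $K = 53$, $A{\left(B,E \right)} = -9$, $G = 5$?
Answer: $\frac{404357}{8} \approx 50545.0$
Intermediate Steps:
$D{\left(r,R \right)} = - \frac{25}{8} + \frac{R}{8} + \frac{r}{8}$ ($D{\left(r,R \right)} = -2 + \frac{\left(r + R\right) - 9}{8} = -2 + \frac{\left(R + r\right) - 9}{8} = -2 + \frac{-9 + R + r}{8} = -2 + \left(- \frac{9}{8} + \frac{R}{8} + \frac{r}{8}\right) = - \frac{25}{8} + \frac{R}{8} + \frac{r}{8}$)
$o = 50465$ ($o = 9 - \frac{\left(-1904\right) 53}{2} = 9 - -50456 = 9 + 50456 = 50465$)
$o - D{\left(-610,-231 - -229 \right)} = 50465 - \left(- \frac{25}{8} + \frac{-231 - -229}{8} + \frac{1}{8} \left(-610\right)\right) = 50465 - \left(- \frac{25}{8} + \frac{-231 + 229}{8} - \frac{305}{4}\right) = 50465 - \left(- \frac{25}{8} + \frac{1}{8} \left(-2\right) - \frac{305}{4}\right) = 50465 - \left(- \frac{25}{8} - \frac{1}{4} - \frac{305}{4}\right) = 50465 - - \frac{637}{8} = 50465 + \frac{637}{8} = \frac{404357}{8}$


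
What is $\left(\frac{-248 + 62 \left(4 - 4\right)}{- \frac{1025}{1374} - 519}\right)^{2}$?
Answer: $\frac{116111925504}{509983085161} \approx 0.22768$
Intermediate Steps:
$\left(\frac{-248 + 62 \left(4 - 4\right)}{- \frac{1025}{1374} - 519}\right)^{2} = \left(\frac{-248 + 62 \left(4 - 4\right)}{\left(-1025\right) \frac{1}{1374} - 519}\right)^{2} = \left(\frac{-248 + 62 \cdot 0}{- \frac{1025}{1374} - 519}\right)^{2} = \left(\frac{-248 + 0}{- \frac{714131}{1374}}\right)^{2} = \left(\left(-248\right) \left(- \frac{1374}{714131}\right)\right)^{2} = \left(\frac{340752}{714131}\right)^{2} = \frac{116111925504}{509983085161}$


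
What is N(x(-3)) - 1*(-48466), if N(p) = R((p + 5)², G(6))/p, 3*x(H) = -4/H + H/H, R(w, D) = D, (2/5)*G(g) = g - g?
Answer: 48466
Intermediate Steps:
G(g) = 0 (G(g) = 5*(g - g)/2 = (5/2)*0 = 0)
x(H) = ⅓ - 4/(3*H) (x(H) = (-4/H + H/H)/3 = (-4/H + 1)/3 = (1 - 4/H)/3 = ⅓ - 4/(3*H))
N(p) = 0 (N(p) = 0/p = 0)
N(x(-3)) - 1*(-48466) = 0 - 1*(-48466) = 0 + 48466 = 48466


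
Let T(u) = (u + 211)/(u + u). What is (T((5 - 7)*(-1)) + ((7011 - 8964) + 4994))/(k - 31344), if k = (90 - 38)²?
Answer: -12377/114560 ≈ -0.10804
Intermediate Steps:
T(u) = (211 + u)/(2*u) (T(u) = (211 + u)/((2*u)) = (211 + u)*(1/(2*u)) = (211 + u)/(2*u))
k = 2704 (k = 52² = 2704)
(T((5 - 7)*(-1)) + ((7011 - 8964) + 4994))/(k - 31344) = ((211 + (5 - 7)*(-1))/(2*(((5 - 7)*(-1)))) + ((7011 - 8964) + 4994))/(2704 - 31344) = ((211 - 2*(-1))/(2*((-2*(-1)))) + (-1953 + 4994))/(-28640) = ((½)*(211 + 2)/2 + 3041)*(-1/28640) = ((½)*(½)*213 + 3041)*(-1/28640) = (213/4 + 3041)*(-1/28640) = (12377/4)*(-1/28640) = -12377/114560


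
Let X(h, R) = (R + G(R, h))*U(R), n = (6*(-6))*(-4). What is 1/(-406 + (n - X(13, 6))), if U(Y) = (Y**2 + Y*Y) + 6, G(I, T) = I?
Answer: -1/1198 ≈ -0.00083472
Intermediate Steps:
n = 144 (n = -36*(-4) = 144)
U(Y) = 6 + 2*Y**2 (U(Y) = (Y**2 + Y**2) + 6 = 2*Y**2 + 6 = 6 + 2*Y**2)
X(h, R) = 2*R*(6 + 2*R**2) (X(h, R) = (R + R)*(6 + 2*R**2) = (2*R)*(6 + 2*R**2) = 2*R*(6 + 2*R**2))
1/(-406 + (n - X(13, 6))) = 1/(-406 + (144 - 4*6*(3 + 6**2))) = 1/(-406 + (144 - 4*6*(3 + 36))) = 1/(-406 + (144 - 4*6*39)) = 1/(-406 + (144 - 1*936)) = 1/(-406 + (144 - 936)) = 1/(-406 - 792) = 1/(-1198) = -1/1198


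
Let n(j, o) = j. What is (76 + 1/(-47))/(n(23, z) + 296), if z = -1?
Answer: 3571/14993 ≈ 0.23818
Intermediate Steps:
(76 + 1/(-47))/(n(23, z) + 296) = (76 + 1/(-47))/(23 + 296) = (76 - 1/47)/319 = (3571/47)*(1/319) = 3571/14993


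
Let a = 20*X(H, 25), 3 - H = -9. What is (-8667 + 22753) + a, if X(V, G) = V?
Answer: 14326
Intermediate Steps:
H = 12 (H = 3 - 1*(-9) = 3 + 9 = 12)
a = 240 (a = 20*12 = 240)
(-8667 + 22753) + a = (-8667 + 22753) + 240 = 14086 + 240 = 14326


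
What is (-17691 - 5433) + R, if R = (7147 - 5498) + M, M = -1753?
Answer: -23228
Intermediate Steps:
R = -104 (R = (7147 - 5498) - 1753 = 1649 - 1753 = -104)
(-17691 - 5433) + R = (-17691 - 5433) - 104 = -23124 - 104 = -23228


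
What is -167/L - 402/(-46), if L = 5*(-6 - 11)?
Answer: 20926/1955 ≈ 10.704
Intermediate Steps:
L = -85 (L = 5*(-17) = -85)
-167/L - 402/(-46) = -167/(-85) - 402/(-46) = -167*(-1/85) - 402*(-1/46) = 167/85 + 201/23 = 20926/1955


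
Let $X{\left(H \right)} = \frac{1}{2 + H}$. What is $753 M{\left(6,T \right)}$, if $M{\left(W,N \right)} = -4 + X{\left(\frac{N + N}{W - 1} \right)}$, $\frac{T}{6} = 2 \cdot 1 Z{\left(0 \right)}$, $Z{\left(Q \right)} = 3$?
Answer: $- \frac{243219}{82} \approx -2966.1$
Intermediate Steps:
$T = 36$ ($T = 6 \cdot 2 \cdot 1 \cdot 3 = 6 \cdot 2 \cdot 3 = 6 \cdot 6 = 36$)
$M{\left(W,N \right)} = -4 + \frac{1}{2 + \frac{2 N}{-1 + W}}$ ($M{\left(W,N \right)} = -4 + \frac{1}{2 + \frac{N + N}{W - 1}} = -4 + \frac{1}{2 + \frac{2 N}{-1 + W}}$)
$753 M{\left(6,T \right)} = 753 \frac{7 - 288 - 42}{2 \left(-1 + 36 + 6\right)} = 753 \frac{7 - 288 - 42}{2 \cdot 41} = 753 \cdot \frac{1}{2} \cdot \frac{1}{41} \left(-323\right) = 753 \left(- \frac{323}{82}\right) = - \frac{243219}{82}$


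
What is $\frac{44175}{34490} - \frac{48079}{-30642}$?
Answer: $\frac{150592753}{52842129} \approx 2.8499$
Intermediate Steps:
$\frac{44175}{34490} - \frac{48079}{-30642} = 44175 \cdot \frac{1}{34490} - - \frac{48079}{30642} = \frac{8835}{6898} + \frac{48079}{30642} = \frac{150592753}{52842129}$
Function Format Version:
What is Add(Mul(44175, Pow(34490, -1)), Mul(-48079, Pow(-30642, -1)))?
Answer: Rational(150592753, 52842129) ≈ 2.8499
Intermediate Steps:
Add(Mul(44175, Pow(34490, -1)), Mul(-48079, Pow(-30642, -1))) = Add(Mul(44175, Rational(1, 34490)), Mul(-48079, Rational(-1, 30642))) = Add(Rational(8835, 6898), Rational(48079, 30642)) = Rational(150592753, 52842129)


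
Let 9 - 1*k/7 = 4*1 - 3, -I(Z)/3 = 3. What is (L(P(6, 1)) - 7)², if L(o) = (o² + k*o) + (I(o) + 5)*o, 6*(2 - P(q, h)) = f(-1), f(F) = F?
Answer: 15784729/1296 ≈ 12180.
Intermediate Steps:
I(Z) = -9 (I(Z) = -3*3 = -9)
P(q, h) = 13/6 (P(q, h) = 2 - ⅙*(-1) = 2 + ⅙ = 13/6)
k = 56 (k = 63 - 7*(4*1 - 3) = 63 - 7*(4 - 3) = 63 - 7*1 = 63 - 7 = 56)
L(o) = o² + 52*o (L(o) = (o² + 56*o) + (-9 + 5)*o = (o² + 56*o) - 4*o = o² + 52*o)
(L(P(6, 1)) - 7)² = (13*(52 + 13/6)/6 - 7)² = ((13/6)*(325/6) - 7)² = (4225/36 - 7)² = (3973/36)² = 15784729/1296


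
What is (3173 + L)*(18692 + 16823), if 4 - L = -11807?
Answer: 532156760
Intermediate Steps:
L = 11811 (L = 4 - 1*(-11807) = 4 + 11807 = 11811)
(3173 + L)*(18692 + 16823) = (3173 + 11811)*(18692 + 16823) = 14984*35515 = 532156760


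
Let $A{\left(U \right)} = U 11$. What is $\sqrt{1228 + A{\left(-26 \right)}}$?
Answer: $\sqrt{942} \approx 30.692$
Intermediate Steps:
$A{\left(U \right)} = 11 U$
$\sqrt{1228 + A{\left(-26 \right)}} = \sqrt{1228 + 11 \left(-26\right)} = \sqrt{1228 - 286} = \sqrt{942}$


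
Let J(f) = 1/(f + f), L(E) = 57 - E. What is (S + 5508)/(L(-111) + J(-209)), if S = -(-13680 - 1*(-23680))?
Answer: -1877656/70223 ≈ -26.738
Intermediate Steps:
S = -10000 (S = -(-13680 + 23680) = -1*10000 = -10000)
J(f) = 1/(2*f)
(S + 5508)/(L(-111) + J(-209)) = (-10000 + 5508)/((57 - 1*(-111)) + (½)/(-209)) = -4492/((57 + 111) + (½)*(-1/209)) = -4492/(168 - 1/418) = -4492/70223/418 = -4492*418/70223 = -1877656/70223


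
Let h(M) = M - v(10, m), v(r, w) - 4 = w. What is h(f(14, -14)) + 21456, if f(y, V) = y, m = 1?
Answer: 21465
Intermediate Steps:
v(r, w) = 4 + w
h(M) = -5 + M (h(M) = M - (4 + 1) = M - 1*5 = M - 5 = -5 + M)
h(f(14, -14)) + 21456 = (-5 + 14) + 21456 = 9 + 21456 = 21465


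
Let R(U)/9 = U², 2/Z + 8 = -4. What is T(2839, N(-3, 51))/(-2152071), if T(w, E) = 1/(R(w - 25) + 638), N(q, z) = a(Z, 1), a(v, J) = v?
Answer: -1/153373800332142 ≈ -6.5200e-15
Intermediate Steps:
Z = -⅙ (Z = 2/(-8 - 4) = 2/(-12) = 2*(-1/12) = -⅙ ≈ -0.16667)
R(U) = 9*U²
N(q, z) = -⅙
T(w, E) = 1/(638 + 9*(-25 + w)²) (T(w, E) = 1/(9*(w - 25)² + 638) = 1/(9*(-25 + w)² + 638) = 1/(638 + 9*(-25 + w)²))
T(2839, N(-3, 51))/(-2152071) = 1/((638 + 9*(-25 + 2839)²)*(-2152071)) = -1/2152071/(638 + 9*2814²) = -1/2152071/(638 + 9*7918596) = -1/2152071/(638 + 71267364) = -1/2152071/71268002 = (1/71268002)*(-1/2152071) = -1/153373800332142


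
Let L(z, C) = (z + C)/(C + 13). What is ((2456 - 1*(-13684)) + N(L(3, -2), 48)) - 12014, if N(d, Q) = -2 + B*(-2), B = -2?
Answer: 4128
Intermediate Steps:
L(z, C) = (C + z)/(13 + C)
N(d, Q) = 2 (N(d, Q) = -2 - 2*(-2) = -2 + 4 = 2)
((2456 - 1*(-13684)) + N(L(3, -2), 48)) - 12014 = ((2456 - 1*(-13684)) + 2) - 12014 = ((2456 + 13684) + 2) - 12014 = (16140 + 2) - 12014 = 16142 - 12014 = 4128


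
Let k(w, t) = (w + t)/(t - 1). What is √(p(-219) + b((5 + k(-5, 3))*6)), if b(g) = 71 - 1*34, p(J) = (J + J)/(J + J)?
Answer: √38 ≈ 6.1644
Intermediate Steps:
k(w, t) = (t + w)/(-1 + t)
p(J) = 1 (p(J) = (2*J)/((2*J)) = (2*J)*(1/(2*J)) = 1)
b(g) = 37 (b(g) = 71 - 34 = 37)
√(p(-219) + b((5 + k(-5, 3))*6)) = √(1 + 37) = √38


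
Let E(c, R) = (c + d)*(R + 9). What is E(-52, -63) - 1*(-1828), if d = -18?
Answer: 5608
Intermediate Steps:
E(c, R) = (-18 + c)*(9 + R) (E(c, R) = (c - 18)*(R + 9) = (-18 + c)*(9 + R))
E(-52, -63) - 1*(-1828) = (-162 - 18*(-63) + 9*(-52) - 63*(-52)) - 1*(-1828) = (-162 + 1134 - 468 + 3276) + 1828 = 3780 + 1828 = 5608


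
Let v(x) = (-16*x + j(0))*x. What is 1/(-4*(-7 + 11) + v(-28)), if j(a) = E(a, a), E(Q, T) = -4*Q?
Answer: -1/12560 ≈ -7.9618e-5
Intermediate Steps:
j(a) = -4*a
v(x) = -16*x**2 (v(x) = (-16*x - 4*0)*x = (-16*x + 0)*x = (-16*x)*x = -16*x**2)
1/(-4*(-7 + 11) + v(-28)) = 1/(-4*(-7 + 11) - 16*(-28)**2) = 1/(-4*4 - 16*784) = 1/(-16 - 12544) = 1/(-12560) = -1/12560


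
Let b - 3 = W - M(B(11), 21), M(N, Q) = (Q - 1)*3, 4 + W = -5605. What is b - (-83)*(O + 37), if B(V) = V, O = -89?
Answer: -9982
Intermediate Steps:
W = -5609 (W = -4 - 5605 = -5609)
M(N, Q) = -3 + 3*Q (M(N, Q) = (-1 + Q)*3 = -3 + 3*Q)
b = -5666 (b = 3 + (-5609 - (-3 + 3*21)) = 3 + (-5609 - (-3 + 63)) = 3 + (-5609 - 1*60) = 3 + (-5609 - 60) = 3 - 5669 = -5666)
b - (-83)*(O + 37) = -5666 - (-83)*(-89 + 37) = -5666 - (-83)*(-52) = -5666 - 1*4316 = -5666 - 4316 = -9982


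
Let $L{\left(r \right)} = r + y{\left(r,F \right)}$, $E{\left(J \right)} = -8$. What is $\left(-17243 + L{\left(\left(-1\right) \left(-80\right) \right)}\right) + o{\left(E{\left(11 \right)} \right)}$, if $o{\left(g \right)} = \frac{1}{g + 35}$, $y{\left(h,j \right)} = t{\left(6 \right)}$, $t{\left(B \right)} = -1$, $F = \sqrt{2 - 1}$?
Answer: $- \frac{463427}{27} \approx -17164.0$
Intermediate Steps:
$F = 1$ ($F = \sqrt{1} = 1$)
$y{\left(h,j \right)} = -1$
$o{\left(g \right)} = \frac{1}{35 + g}$
$L{\left(r \right)} = -1 + r$ ($L{\left(r \right)} = r - 1 = -1 + r$)
$\left(-17243 + L{\left(\left(-1\right) \left(-80\right) \right)}\right) + o{\left(E{\left(11 \right)} \right)} = \left(-17243 - -79\right) + \frac{1}{35 - 8} = \left(-17243 + \left(-1 + 80\right)\right) + \frac{1}{27} = \left(-17243 + 79\right) + \frac{1}{27} = -17164 + \frac{1}{27} = - \frac{463427}{27}$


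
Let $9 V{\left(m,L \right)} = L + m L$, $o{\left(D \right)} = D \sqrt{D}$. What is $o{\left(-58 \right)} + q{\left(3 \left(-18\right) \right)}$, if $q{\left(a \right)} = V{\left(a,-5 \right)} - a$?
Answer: $\frac{751}{9} - 58 i \sqrt{58} \approx 83.444 - 441.71 i$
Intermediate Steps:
$o{\left(D \right)} = D^{\frac{3}{2}}$
$V{\left(m,L \right)} = \frac{L}{9} + \frac{L m}{9}$ ($V{\left(m,L \right)} = \frac{L + m L}{9} = \frac{L + L m}{9} = \frac{L}{9} + \frac{L m}{9}$)
$q{\left(a \right)} = - \frac{5}{9} - \frac{14 a}{9}$ ($q{\left(a \right)} = \frac{1}{9} \left(-5\right) \left(1 + a\right) - a = \left(- \frac{5}{9} - \frac{5 a}{9}\right) - a = - \frac{5}{9} - \frac{14 a}{9}$)
$o{\left(-58 \right)} + q{\left(3 \left(-18\right) \right)} = \left(-58\right)^{\frac{3}{2}} - \left(\frac{5}{9} + \frac{14 \cdot 3 \left(-18\right)}{9}\right) = - 58 i \sqrt{58} - - \frac{751}{9} = - 58 i \sqrt{58} + \left(- \frac{5}{9} + 84\right) = - 58 i \sqrt{58} + \frac{751}{9} = \frac{751}{9} - 58 i \sqrt{58}$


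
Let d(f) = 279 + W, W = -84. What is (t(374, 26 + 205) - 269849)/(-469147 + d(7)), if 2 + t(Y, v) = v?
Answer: 67405/117238 ≈ 0.57494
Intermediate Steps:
d(f) = 195 (d(f) = 279 - 84 = 195)
t(Y, v) = -2 + v
(t(374, 26 + 205) - 269849)/(-469147 + d(7)) = ((-2 + (26 + 205)) - 269849)/(-469147 + 195) = ((-2 + 231) - 269849)/(-468952) = (229 - 269849)*(-1/468952) = -269620*(-1/468952) = 67405/117238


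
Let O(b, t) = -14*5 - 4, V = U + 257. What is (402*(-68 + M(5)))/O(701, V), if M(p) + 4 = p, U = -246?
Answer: 13467/37 ≈ 363.97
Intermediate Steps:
M(p) = -4 + p
V = 11 (V = -246 + 257 = 11)
O(b, t) = -74 (O(b, t) = -70 - 4 = -74)
(402*(-68 + M(5)))/O(701, V) = (402*(-68 + (-4 + 5)))/(-74) = (402*(-68 + 1))*(-1/74) = (402*(-67))*(-1/74) = -26934*(-1/74) = 13467/37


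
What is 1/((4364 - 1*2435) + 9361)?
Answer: 1/11290 ≈ 8.8574e-5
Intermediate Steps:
1/((4364 - 1*2435) + 9361) = 1/((4364 - 2435) + 9361) = 1/(1929 + 9361) = 1/11290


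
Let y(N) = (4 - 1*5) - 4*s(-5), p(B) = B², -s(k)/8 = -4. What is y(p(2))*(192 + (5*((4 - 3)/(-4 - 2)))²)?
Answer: -298291/12 ≈ -24858.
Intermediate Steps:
s(k) = 32 (s(k) = -8*(-4) = 32)
y(N) = -129 (y(N) = (4 - 1*5) - 4*32 = (4 - 5) - 128 = -1 - 128 = -129)
y(p(2))*(192 + (5*((4 - 3)/(-4 - 2)))²) = -129*(192 + (5*((4 - 3)/(-4 - 2)))²) = -129*(192 + (5*(1/(-6)))²) = -129*(192 + (5*(1*(-⅙)))²) = -129*(192 + (5*(-⅙))²) = -129*(192 + (-⅚)²) = -129*(192 + 25/36) = -129*6937/36 = -298291/12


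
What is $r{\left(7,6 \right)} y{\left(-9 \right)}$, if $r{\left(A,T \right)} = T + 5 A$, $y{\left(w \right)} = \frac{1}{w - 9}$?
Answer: $- \frac{41}{18} \approx -2.2778$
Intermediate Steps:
$y{\left(w \right)} = \frac{1}{-9 + w}$
$r{\left(7,6 \right)} y{\left(-9 \right)} = \frac{6 + 5 \cdot 7}{-9 - 9} = \frac{6 + 35}{-18} = 41 \left(- \frac{1}{18}\right) = - \frac{41}{18}$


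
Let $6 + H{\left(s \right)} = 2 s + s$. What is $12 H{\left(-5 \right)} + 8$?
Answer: $-244$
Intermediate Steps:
$H{\left(s \right)} = -6 + 3 s$ ($H{\left(s \right)} = -6 + \left(2 s + s\right) = -6 + 3 s$)
$12 H{\left(-5 \right)} + 8 = 12 \left(-6 + 3 \left(-5\right)\right) + 8 = 12 \left(-6 - 15\right) + 8 = 12 \left(-21\right) + 8 = -252 + 8 = -244$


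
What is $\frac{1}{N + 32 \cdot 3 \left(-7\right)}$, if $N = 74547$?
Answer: $\frac{1}{73875} \approx 1.3536 \cdot 10^{-5}$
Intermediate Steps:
$\frac{1}{N + 32 \cdot 3 \left(-7\right)} = \frac{1}{74547 + 32 \cdot 3 \left(-7\right)} = \frac{1}{74547 + 96 \left(-7\right)} = \frac{1}{74547 - 672} = \frac{1}{73875}$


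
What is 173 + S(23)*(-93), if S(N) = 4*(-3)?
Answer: 1289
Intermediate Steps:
S(N) = -12
173 + S(23)*(-93) = 173 - 12*(-93) = 173 + 1116 = 1289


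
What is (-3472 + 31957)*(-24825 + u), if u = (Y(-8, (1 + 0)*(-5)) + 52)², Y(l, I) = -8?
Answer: -651993165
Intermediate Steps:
u = 1936 (u = (-8 + 52)² = 44² = 1936)
(-3472 + 31957)*(-24825 + u) = (-3472 + 31957)*(-24825 + 1936) = 28485*(-22889) = -651993165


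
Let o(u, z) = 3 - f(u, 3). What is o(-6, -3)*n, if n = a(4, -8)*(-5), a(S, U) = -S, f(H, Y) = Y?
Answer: 0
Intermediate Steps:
o(u, z) = 0 (o(u, z) = 3 - 1*3 = 3 - 3 = 0)
n = 20 (n = -1*4*(-5) = -4*(-5) = 20)
o(-6, -3)*n = 0*20 = 0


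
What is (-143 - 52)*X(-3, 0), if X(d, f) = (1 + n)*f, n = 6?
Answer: 0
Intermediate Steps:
X(d, f) = 7*f (X(d, f) = (1 + 6)*f = 7*f)
(-143 - 52)*X(-3, 0) = (-143 - 52)*(7*0) = -195*0 = 0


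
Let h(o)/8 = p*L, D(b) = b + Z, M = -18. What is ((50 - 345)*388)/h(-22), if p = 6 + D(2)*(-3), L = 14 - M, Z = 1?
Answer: 28615/192 ≈ 149.04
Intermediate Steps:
D(b) = 1 + b (D(b) = b + 1 = 1 + b)
L = 32 (L = 14 - 1*(-18) = 14 + 18 = 32)
p = -3 (p = 6 + (1 + 2)*(-3) = 6 + 3*(-3) = 6 - 9 = -3)
h(o) = -768 (h(o) = 8*(-3*32) = 8*(-96) = -768)
((50 - 345)*388)/h(-22) = ((50 - 345)*388)/(-768) = -295*388*(-1/768) = -114460*(-1/768) = 28615/192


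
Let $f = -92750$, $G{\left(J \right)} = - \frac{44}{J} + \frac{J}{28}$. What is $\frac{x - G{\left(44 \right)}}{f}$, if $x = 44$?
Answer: $- \frac{152}{324625} \approx -0.00046823$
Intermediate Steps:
$G{\left(J \right)} = - \frac{44}{J} + \frac{J}{28}$ ($G{\left(J \right)} = - \frac{44}{J} + J \frac{1}{28} = - \frac{44}{J} + \frac{J}{28}$)
$\frac{x - G{\left(44 \right)}}{f} = \frac{44 - \left(- \frac{44}{44} + \frac{1}{28} \cdot 44\right)}{-92750} = \left(44 - \left(\left(-44\right) \frac{1}{44} + \frac{11}{7}\right)\right) \left(- \frac{1}{92750}\right) = \left(44 - \left(-1 + \frac{11}{7}\right)\right) \left(- \frac{1}{92750}\right) = \left(44 - \frac{4}{7}\right) \left(- \frac{1}{92750}\right) = \frac{304}{7} \left(- \frac{1}{92750}\right) = - \frac{152}{324625}$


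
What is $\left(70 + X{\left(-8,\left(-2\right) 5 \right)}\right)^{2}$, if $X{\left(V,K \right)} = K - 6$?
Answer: $2916$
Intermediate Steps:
$X{\left(V,K \right)} = -6 + K$
$\left(70 + X{\left(-8,\left(-2\right) 5 \right)}\right)^{2} = \left(70 - 16\right)^{2} = 54^{2} = 2916$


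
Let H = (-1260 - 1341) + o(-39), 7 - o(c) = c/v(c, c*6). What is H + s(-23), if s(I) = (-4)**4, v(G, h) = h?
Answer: -14029/6 ≈ -2338.2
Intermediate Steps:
s(I) = 256
o(c) = 41/6 (o(c) = 7 - c/(c*6) = 7 - c/(6*c) = 7 - c*1/(6*c) = 7 - 1*1/6 = 7 - 1/6 = 41/6)
H = -15565/6 (H = (-1260 - 1341) + 41/6 = -2601 + 41/6 = -15565/6 ≈ -2594.2)
H + s(-23) = -15565/6 + 256 = -14029/6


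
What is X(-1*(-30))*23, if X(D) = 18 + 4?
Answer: 506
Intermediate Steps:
X(D) = 22
X(-1*(-30))*23 = 22*23 = 506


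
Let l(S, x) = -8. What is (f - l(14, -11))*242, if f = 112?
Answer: 29040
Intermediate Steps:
(f - l(14, -11))*242 = (112 - 1*(-8))*242 = (112 + 8)*242 = 120*242 = 29040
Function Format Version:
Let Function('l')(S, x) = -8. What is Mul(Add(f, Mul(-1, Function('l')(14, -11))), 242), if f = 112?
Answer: 29040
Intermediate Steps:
Mul(Add(f, Mul(-1, Function('l')(14, -11))), 242) = Mul(Add(112, Mul(-1, -8)), 242) = Mul(Add(112, 8), 242) = Mul(120, 242) = 29040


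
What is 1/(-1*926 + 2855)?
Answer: 1/1929 ≈ 0.00051840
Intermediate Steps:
1/(-1*926 + 2855) = 1/(-926 + 2855) = 1/1929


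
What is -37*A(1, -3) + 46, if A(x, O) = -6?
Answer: 268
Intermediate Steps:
-37*A(1, -3) + 46 = -37*(-6) + 46 = 222 + 46 = 268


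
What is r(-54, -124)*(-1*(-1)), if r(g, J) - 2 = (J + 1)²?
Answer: 15131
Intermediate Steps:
r(g, J) = 2 + (1 + J)² (r(g, J) = 2 + (J + 1)² = 2 + (1 + J)²)
r(-54, -124)*(-1*(-1)) = (2 + (1 - 124)²)*(-1*(-1)) = (2 + (-123)²)*1 = (2 + 15129)*1 = 15131*1 = 15131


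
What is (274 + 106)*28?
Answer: 10640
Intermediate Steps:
(274 + 106)*28 = 380*28 = 10640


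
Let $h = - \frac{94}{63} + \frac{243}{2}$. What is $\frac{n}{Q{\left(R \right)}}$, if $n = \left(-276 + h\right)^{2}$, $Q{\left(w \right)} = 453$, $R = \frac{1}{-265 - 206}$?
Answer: $\frac{386319025}{7191828} \approx 53.716$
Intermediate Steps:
$h = \frac{15121}{126}$ ($h = \left(-94\right) \frac{1}{63} + 243 \cdot \frac{1}{2} = - \frac{94}{63} + \frac{243}{2} = \frac{15121}{126} \approx 120.01$)
$R = - \frac{1}{471}$ ($R = \frac{1}{-471} = - \frac{1}{471} \approx -0.0021231$)
$n = \frac{386319025}{15876}$ ($n = \left(-276 + \frac{15121}{126}\right)^{2} = \left(- \frac{19655}{126}\right)^{2} = \frac{386319025}{15876} \approx 24334.0$)
$\frac{n}{Q{\left(R \right)}} = \frac{386319025}{15876 \cdot 453} = \frac{386319025}{15876} \cdot \frac{1}{453} = \frac{386319025}{7191828}$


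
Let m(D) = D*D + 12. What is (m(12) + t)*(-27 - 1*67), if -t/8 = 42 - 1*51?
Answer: -21432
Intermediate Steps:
m(D) = 12 + D² (m(D) = D² + 12 = 12 + D²)
t = 72 (t = -8*(42 - 1*51) = -8*(42 - 51) = -8*(-9) = 72)
(m(12) + t)*(-27 - 1*67) = ((12 + 12²) + 72)*(-27 - 1*67) = ((12 + 144) + 72)*(-27 - 67) = (156 + 72)*(-94) = 228*(-94) = -21432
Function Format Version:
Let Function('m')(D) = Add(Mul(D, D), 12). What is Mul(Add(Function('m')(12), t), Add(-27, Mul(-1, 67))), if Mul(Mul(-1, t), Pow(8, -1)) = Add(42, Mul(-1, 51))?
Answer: -21432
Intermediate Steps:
Function('m')(D) = Add(12, Pow(D, 2)) (Function('m')(D) = Add(Pow(D, 2), 12) = Add(12, Pow(D, 2)))
t = 72 (t = Mul(-8, Add(42, Mul(-1, 51))) = Mul(-8, Add(42, -51)) = Mul(-8, -9) = 72)
Mul(Add(Function('m')(12), t), Add(-27, Mul(-1, 67))) = Mul(Add(Add(12, Pow(12, 2)), 72), Add(-27, Mul(-1, 67))) = Mul(Add(Add(12, 144), 72), Add(-27, -67)) = Mul(Add(156, 72), -94) = Mul(228, -94) = -21432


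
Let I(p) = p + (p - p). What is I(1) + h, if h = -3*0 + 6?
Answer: 7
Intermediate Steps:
I(p) = p (I(p) = p + 0 = p)
h = 6 (h = 0 + 6 = 6)
I(1) + h = 1 + 6 = 7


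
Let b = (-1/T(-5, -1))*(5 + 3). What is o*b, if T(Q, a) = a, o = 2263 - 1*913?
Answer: 10800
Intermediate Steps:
o = 1350 (o = 2263 - 913 = 1350)
b = 8 (b = (-1/(-1))*(5 + 3) = -1*(-1)*8 = 1*8 = 8)
o*b = 1350*8 = 10800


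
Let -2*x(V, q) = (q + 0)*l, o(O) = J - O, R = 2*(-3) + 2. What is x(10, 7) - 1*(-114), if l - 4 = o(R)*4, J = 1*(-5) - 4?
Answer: 170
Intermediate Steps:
J = -9 (J = -5 - 4 = -9)
R = -4 (R = -6 + 2 = -4)
o(O) = -9 - O
l = -16 (l = 4 + (-9 - 1*(-4))*4 = 4 + (-9 + 4)*4 = 4 - 5*4 = 4 - 20 = -16)
x(V, q) = 8*q (x(V, q) = -(q + 0)*(-16)/2 = -q*(-16)/2 = -(-8)*q = 8*q)
x(10, 7) - 1*(-114) = 8*7 - 1*(-114) = 56 + 114 = 170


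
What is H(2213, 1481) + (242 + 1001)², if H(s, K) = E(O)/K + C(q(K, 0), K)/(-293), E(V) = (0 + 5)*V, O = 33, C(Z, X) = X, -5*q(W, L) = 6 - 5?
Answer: 670445602701/433933 ≈ 1.5450e+6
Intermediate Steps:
q(W, L) = -⅕ (q(W, L) = -(6 - 5)/5 = -⅕*1 = -⅕)
E(V) = 5*V
H(s, K) = 165/K - K/293 (H(s, K) = (5*33)/K + K/(-293) = 165/K + K*(-1/293) = 165/K - K/293)
H(2213, 1481) + (242 + 1001)² = (165/1481 - 1/293*1481) + (242 + 1001)² = (165*(1/1481) - 1481/293) + 1243² = (165/1481 - 1481/293) + 1545049 = -2145016/433933 + 1545049 = 670445602701/433933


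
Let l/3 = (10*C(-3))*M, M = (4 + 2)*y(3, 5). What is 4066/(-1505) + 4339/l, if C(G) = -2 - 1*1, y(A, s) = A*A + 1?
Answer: -5697319/1625400 ≈ -3.5052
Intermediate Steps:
y(A, s) = 1 + A² (y(A, s) = A² + 1 = 1 + A²)
M = 60 (M = (4 + 2)*(1 + 3²) = 6*(1 + 9) = 6*10 = 60)
C(G) = -3 (C(G) = -2 - 1 = -3)
l = -5400 (l = 3*((10*(-3))*60) = 3*(-30*60) = 3*(-1800) = -5400)
4066/(-1505) + 4339/l = 4066/(-1505) + 4339/(-5400) = 4066*(-1/1505) + 4339*(-1/5400) = -4066/1505 - 4339/5400 = -5697319/1625400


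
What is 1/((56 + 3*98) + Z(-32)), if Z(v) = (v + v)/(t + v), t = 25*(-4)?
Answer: 33/11566 ≈ 0.0028532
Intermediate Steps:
t = -100
Z(v) = 2*v/(-100 + v) (Z(v) = (v + v)/(-100 + v) = (2*v)/(-100 + v) = 2*v/(-100 + v))
1/((56 + 3*98) + Z(-32)) = 1/((56 + 3*98) + 2*(-32)/(-100 - 32)) = 1/((56 + 294) + 2*(-32)/(-132)) = 1/(350 + 2*(-32)*(-1/132)) = 1/(350 + 16/33) = 1/(11566/33) = 33/11566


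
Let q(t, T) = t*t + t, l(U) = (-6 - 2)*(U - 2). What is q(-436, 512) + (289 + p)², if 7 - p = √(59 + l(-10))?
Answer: 277431 - 592*√155 ≈ 2.7006e+5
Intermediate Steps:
l(U) = 16 - 8*U (l(U) = -8*(-2 + U) = 16 - 8*U)
q(t, T) = t + t² (q(t, T) = t² + t = t + t²)
p = 7 - √155 (p = 7 - √(59 + (16 - 8*(-10))) = 7 - √(59 + (16 + 80)) = 7 - √(59 + 96) = 7 - √155 ≈ -5.4499)
q(-436, 512) + (289 + p)² = -436*(1 - 436) + (289 + (7 - √155))² = -436*(-435) + (296 - √155)² = 189660 + (296 - √155)²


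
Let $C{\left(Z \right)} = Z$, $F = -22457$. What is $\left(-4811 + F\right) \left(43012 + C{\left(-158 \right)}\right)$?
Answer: $-1168542872$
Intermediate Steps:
$\left(-4811 + F\right) \left(43012 + C{\left(-158 \right)}\right) = \left(-4811 - 22457\right) \left(43012 - 158\right) = \left(-27268\right) 42854 = -1168542872$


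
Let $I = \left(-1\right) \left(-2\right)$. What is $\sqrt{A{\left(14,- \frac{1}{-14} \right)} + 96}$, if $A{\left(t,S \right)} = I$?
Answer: $7 \sqrt{2} \approx 9.8995$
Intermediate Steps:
$I = 2$
$A{\left(t,S \right)} = 2$
$\sqrt{A{\left(14,- \frac{1}{-14} \right)} + 96} = \sqrt{2 + 96} = \sqrt{98} = 7 \sqrt{2}$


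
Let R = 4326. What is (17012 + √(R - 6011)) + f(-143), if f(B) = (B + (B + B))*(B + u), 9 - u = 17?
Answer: 81791 + I*√1685 ≈ 81791.0 + 41.049*I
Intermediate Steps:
u = -8 (u = 9 - 1*17 = 9 - 17 = -8)
f(B) = 3*B*(-8 + B) (f(B) = (B + (B + B))*(B - 8) = (B + 2*B)*(-8 + B) = (3*B)*(-8 + B) = 3*B*(-8 + B))
(17012 + √(R - 6011)) + f(-143) = (17012 + √(4326 - 6011)) + 3*(-143)*(-8 - 143) = (17012 + √(-1685)) + 3*(-143)*(-151) = (17012 + I*√1685) + 64779 = 81791 + I*√1685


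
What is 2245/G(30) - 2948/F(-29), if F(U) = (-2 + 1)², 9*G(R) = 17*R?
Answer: -98885/34 ≈ -2908.4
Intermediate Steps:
G(R) = 17*R/9 (G(R) = (17*R)/9 = 17*R/9)
F(U) = 1 (F(U) = (-1)² = 1)
2245/G(30) - 2948/F(-29) = 2245/(((17/9)*30)) - 2948/1 = 2245/(170/3) - 2948*1 = 2245*(3/170) - 2948 = 1347/34 - 2948 = -98885/34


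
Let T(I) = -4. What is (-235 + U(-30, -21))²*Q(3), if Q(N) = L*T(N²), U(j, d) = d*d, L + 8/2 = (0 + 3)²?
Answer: -848720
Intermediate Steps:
L = 5 (L = -4 + (0 + 3)² = -4 + 3² = -4 + 9 = 5)
U(j, d) = d²
Q(N) = -20 (Q(N) = 5*(-4) = -20)
(-235 + U(-30, -21))²*Q(3) = (-235 + (-21)²)²*(-20) = (-235 + 441)²*(-20) = 206²*(-20) = 42436*(-20) = -848720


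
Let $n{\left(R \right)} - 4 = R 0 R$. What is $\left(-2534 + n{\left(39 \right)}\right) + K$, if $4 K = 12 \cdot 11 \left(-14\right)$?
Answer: $-2992$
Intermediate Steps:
$n{\left(R \right)} = 4$ ($n{\left(R \right)} = 4 + R 0 R = 4 + 0 R = 4 + 0 = 4$)
$K = -462$ ($K = \frac{12 \cdot 11 \left(-14\right)}{4} = \frac{132 \left(-14\right)}{4} = \frac{1}{4} \left(-1848\right) = -462$)
$\left(-2534 + n{\left(39 \right)}\right) + K = \left(-2534 + 4\right) - 462 = -2530 - 462 = -2992$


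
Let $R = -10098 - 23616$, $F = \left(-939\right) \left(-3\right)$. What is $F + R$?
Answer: $-30897$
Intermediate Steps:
$F = 2817$
$R = -33714$ ($R = -10098 - 23616 = -33714$)
$F + R = 2817 - 33714 = -30897$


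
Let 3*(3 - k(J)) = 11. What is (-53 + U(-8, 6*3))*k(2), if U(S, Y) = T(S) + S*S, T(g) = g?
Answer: -2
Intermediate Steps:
U(S, Y) = S + S² (U(S, Y) = S + S*S = S + S²)
k(J) = -⅔ (k(J) = 3 - ⅓*11 = 3 - 11/3 = -⅔)
(-53 + U(-8, 6*3))*k(2) = (-53 - 8*(1 - 8))*(-⅔) = (-53 - 8*(-7))*(-⅔) = (-53 + 56)*(-⅔) = 3*(-⅔) = -2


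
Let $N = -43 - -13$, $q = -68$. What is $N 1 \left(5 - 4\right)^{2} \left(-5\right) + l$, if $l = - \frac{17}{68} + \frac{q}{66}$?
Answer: $\frac{19631}{132} \approx 148.72$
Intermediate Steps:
$l = - \frac{169}{132}$ ($l = - \frac{17}{68} - \frac{68}{66} = \left(-17\right) \frac{1}{68} - \frac{34}{33} = - \frac{1}{4} - \frac{34}{33} = - \frac{169}{132} \approx -1.2803$)
$N = -30$ ($N = -43 + 13 = -30$)
$N 1 \left(5 - 4\right)^{2} \left(-5\right) + l = - 30 \cdot 1 \left(5 - 4\right)^{2} \left(-5\right) - \frac{169}{132} = - 30 \cdot 1 \cdot 1^{2} \left(-5\right) - \frac{169}{132} = - 30 \cdot 1 \cdot 1 \left(-5\right) - \frac{169}{132} = - 30 \cdot 1 \left(-5\right) - \frac{169}{132} = \left(-30\right) \left(-5\right) - \frac{169}{132} = 150 - \frac{169}{132} = \frac{19631}{132}$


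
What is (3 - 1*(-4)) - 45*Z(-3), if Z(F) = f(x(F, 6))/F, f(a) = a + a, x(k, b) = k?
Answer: -83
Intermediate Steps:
f(a) = 2*a
Z(F) = 2 (Z(F) = (2*F)/F = 2)
(3 - 1*(-4)) - 45*Z(-3) = (3 - 1*(-4)) - 45*2 = (3 + 4) - 90 = 7 - 90 = -83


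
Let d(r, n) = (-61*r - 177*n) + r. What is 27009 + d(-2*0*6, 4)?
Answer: 26301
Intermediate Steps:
d(r, n) = -177*n - 60*r (d(r, n) = (-177*n - 61*r) + r = -177*n - 60*r)
27009 + d(-2*0*6, 4) = 27009 + (-177*4 - 60*(-2*0)*6) = 27009 + (-708 - 0*6) = 27009 + (-708 - 60*0) = 27009 + (-708 + 0) = 27009 - 708 = 26301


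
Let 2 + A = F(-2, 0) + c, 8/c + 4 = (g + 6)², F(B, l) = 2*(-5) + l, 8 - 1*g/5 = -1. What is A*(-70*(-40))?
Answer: -12462400/371 ≈ -33591.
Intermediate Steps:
g = 45 (g = 40 - 5*(-1) = 40 + 5 = 45)
F(B, l) = -10 + l
c = 8/2597 (c = 8/(-4 + (45 + 6)²) = 8/(-4 + 51²) = 8/(-4 + 2601) = 8/2597 ≈ 0.0030805)
A = -31156/2597 (A = -2 + ((-10 + 0) + 8/2597) = -2 + (-10 + 8/2597) = -2 - 25962/2597 = -31156/2597 ≈ -11.997)
A*(-70*(-40)) = -(-311560)*(-40)/371 = -31156/2597*2800 = -12462400/371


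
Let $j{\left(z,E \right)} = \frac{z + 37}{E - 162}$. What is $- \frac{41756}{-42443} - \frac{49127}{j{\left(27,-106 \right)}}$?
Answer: $\frac{139702184583}{679088} \approx 2.0572 \cdot 10^{5}$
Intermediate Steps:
$j{\left(z,E \right)} = \frac{37 + z}{-162 + E}$
$- \frac{41756}{-42443} - \frac{49127}{j{\left(27,-106 \right)}} = - \frac{41756}{-42443} - \frac{49127}{\frac{1}{-162 - 106} \left(37 + 27\right)} = \left(-41756\right) \left(- \frac{1}{42443}\right) - \frac{49127}{\frac{1}{-268} \cdot 64} = \frac{41756}{42443} - \frac{49127}{\left(- \frac{1}{268}\right) 64} = \frac{41756}{42443} - \frac{49127}{- \frac{16}{67}} = \frac{41756}{42443} - - \frac{3291509}{16} = \frac{41756}{42443} + \frac{3291509}{16} = \frac{139702184583}{679088}$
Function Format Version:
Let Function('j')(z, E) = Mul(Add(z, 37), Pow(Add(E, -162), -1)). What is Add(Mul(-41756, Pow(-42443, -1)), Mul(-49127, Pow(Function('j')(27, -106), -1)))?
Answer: Rational(139702184583, 679088) ≈ 2.0572e+5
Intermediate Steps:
Function('j')(z, E) = Mul(Pow(Add(-162, E), -1), Add(37, z)) (Function('j')(z, E) = Mul(Add(37, z), Pow(Add(-162, E), -1)) = Mul(Pow(Add(-162, E), -1), Add(37, z)))
Add(Mul(-41756, Pow(-42443, -1)), Mul(-49127, Pow(Function('j')(27, -106), -1))) = Add(Mul(-41756, Pow(-42443, -1)), Mul(-49127, Pow(Mul(Pow(Add(-162, -106), -1), Add(37, 27)), -1))) = Add(Mul(-41756, Rational(-1, 42443)), Mul(-49127, Pow(Mul(Pow(-268, -1), 64), -1))) = Add(Rational(41756, 42443), Mul(-49127, Pow(Mul(Rational(-1, 268), 64), -1))) = Add(Rational(41756, 42443), Mul(-49127, Pow(Rational(-16, 67), -1))) = Add(Rational(41756, 42443), Mul(-49127, Rational(-67, 16))) = Add(Rational(41756, 42443), Rational(3291509, 16)) = Rational(139702184583, 679088)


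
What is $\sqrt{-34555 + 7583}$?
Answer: $2 i \sqrt{6743} \approx 164.23 i$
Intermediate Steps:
$\sqrt{-34555 + 7583} = \sqrt{-26972} = 2 i \sqrt{6743}$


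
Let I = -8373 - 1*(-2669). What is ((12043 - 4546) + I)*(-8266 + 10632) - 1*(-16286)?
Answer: 4258524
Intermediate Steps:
I = -5704 (I = -8373 + 2669 = -5704)
((12043 - 4546) + I)*(-8266 + 10632) - 1*(-16286) = ((12043 - 4546) - 5704)*(-8266 + 10632) - 1*(-16286) = (7497 - 5704)*2366 + 16286 = 1793*2366 + 16286 = 4242238 + 16286 = 4258524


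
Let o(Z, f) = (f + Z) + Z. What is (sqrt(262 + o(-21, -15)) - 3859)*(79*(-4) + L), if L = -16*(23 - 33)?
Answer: 602004 - 156*sqrt(205) ≈ 5.9977e+5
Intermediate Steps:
o(Z, f) = f + 2*Z (o(Z, f) = (Z + f) + Z = f + 2*Z)
L = 160 (L = -16*(-10) = 160)
(sqrt(262 + o(-21, -15)) - 3859)*(79*(-4) + L) = (sqrt(262 + (-15 + 2*(-21))) - 3859)*(79*(-4) + 160) = (sqrt(262 + (-15 - 42)) - 3859)*(-316 + 160) = (sqrt(262 - 57) - 3859)*(-156) = (sqrt(205) - 3859)*(-156) = (-3859 + sqrt(205))*(-156) = 602004 - 156*sqrt(205)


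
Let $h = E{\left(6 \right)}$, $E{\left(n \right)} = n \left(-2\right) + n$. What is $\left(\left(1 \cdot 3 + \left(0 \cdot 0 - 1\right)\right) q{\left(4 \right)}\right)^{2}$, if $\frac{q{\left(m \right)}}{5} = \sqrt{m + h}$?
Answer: $-200$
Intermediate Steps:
$E{\left(n \right)} = - n$ ($E{\left(n \right)} = - 2 n + n = - n$)
$h = -6$ ($h = \left(-1\right) 6 = -6$)
$q{\left(m \right)} = 5 \sqrt{-6 + m}$ ($q{\left(m \right)} = 5 \sqrt{m - 6} = 5 \sqrt{-6 + m}$)
$\left(\left(1 \cdot 3 + \left(0 \cdot 0 - 1\right)\right) q{\left(4 \right)}\right)^{2} = \left(\left(1 \cdot 3 + \left(0 \cdot 0 - 1\right)\right) 5 \sqrt{-6 + 4}\right)^{2} = \left(\left(3 + \left(0 - 1\right)\right) 5 \sqrt{-2}\right)^{2} = \left(\left(3 - 1\right) 5 i \sqrt{2}\right)^{2} = \left(2 \cdot 5 i \sqrt{2}\right)^{2} = \left(10 i \sqrt{2}\right)^{2} = -200$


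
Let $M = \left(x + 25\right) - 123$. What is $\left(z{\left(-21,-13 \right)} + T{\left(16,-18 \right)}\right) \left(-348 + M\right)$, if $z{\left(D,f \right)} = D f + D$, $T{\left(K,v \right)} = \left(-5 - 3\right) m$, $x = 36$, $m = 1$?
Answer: $-100040$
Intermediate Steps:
$T{\left(K,v \right)} = -8$ ($T{\left(K,v \right)} = \left(-5 - 3\right) 1 = \left(-8\right) 1 = -8$)
$M = -62$ ($M = \left(36 + 25\right) - 123 = 61 - 123 = -62$)
$z{\left(D,f \right)} = D + D f$
$\left(z{\left(-21,-13 \right)} + T{\left(16,-18 \right)}\right) \left(-348 + M\right) = \left(- 21 \left(1 - 13\right) - 8\right) \left(-348 - 62\right) = \left(\left(-21\right) \left(-12\right) - 8\right) \left(-410\right) = \left(252 - 8\right) \left(-410\right) = 244 \left(-410\right) = -100040$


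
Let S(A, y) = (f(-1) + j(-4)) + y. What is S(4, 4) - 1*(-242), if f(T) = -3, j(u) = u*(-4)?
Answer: 259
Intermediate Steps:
j(u) = -4*u
S(A, y) = 13 + y (S(A, y) = (-3 - 4*(-4)) + y = (-3 + 16) + y = 13 + y)
S(4, 4) - 1*(-242) = (13 + 4) - 1*(-242) = 17 + 242 = 259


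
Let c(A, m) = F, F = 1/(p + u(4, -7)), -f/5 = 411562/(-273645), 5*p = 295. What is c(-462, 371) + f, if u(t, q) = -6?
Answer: 21867515/2900637 ≈ 7.5389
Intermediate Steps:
p = 59 (p = (1/5)*295 = 59)
f = 411562/54729 (f = -2057810/(-273645) = -2057810*(-1)/273645 = -5*(-411562/273645) = 411562/54729 ≈ 7.5200)
F = 1/53 (F = 1/(59 - 6) = 1/53 ≈ 0.018868)
c(A, m) = 1/53
c(-462, 371) + f = 1/53 + 411562/54729 = 21867515/2900637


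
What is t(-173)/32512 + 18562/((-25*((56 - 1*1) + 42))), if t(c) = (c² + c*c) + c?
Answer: -458751619/78841600 ≈ -5.8186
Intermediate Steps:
t(c) = c + 2*c² (t(c) = (c² + c²) + c = 2*c² + c = c + 2*c²)
t(-173)/32512 + 18562/((-25*((56 - 1*1) + 42))) = -173*(1 + 2*(-173))/32512 + 18562/((-25*((56 - 1*1) + 42))) = -173*(1 - 346)*(1/32512) + 18562/((-25*((56 - 1) + 42))) = -173*(-345)*(1/32512) + 18562/((-25*(55 + 42))) = 59685*(1/32512) + 18562/((-25*97)) = 59685/32512 + 18562/(-2425) = 59685/32512 + 18562*(-1/2425) = 59685/32512 - 18562/2425 = -458751619/78841600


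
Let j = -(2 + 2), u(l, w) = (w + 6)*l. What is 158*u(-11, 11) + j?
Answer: -29550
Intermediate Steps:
u(l, w) = l*(6 + w) (u(l, w) = (6 + w)*l = l*(6 + w))
j = -4 (j = -1*4 = -4)
158*u(-11, 11) + j = 158*(-11*(6 + 11)) - 4 = 158*(-11*17) - 4 = 158*(-187) - 4 = -29546 - 4 = -29550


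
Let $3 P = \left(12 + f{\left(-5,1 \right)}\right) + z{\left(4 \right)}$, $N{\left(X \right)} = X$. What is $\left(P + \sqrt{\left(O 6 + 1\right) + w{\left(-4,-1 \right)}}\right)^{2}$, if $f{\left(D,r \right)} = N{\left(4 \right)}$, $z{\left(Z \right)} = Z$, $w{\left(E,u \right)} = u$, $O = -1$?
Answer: $\frac{346}{9} + \frac{40 i \sqrt{6}}{3} \approx 38.444 + 32.66 i$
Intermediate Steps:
$f{\left(D,r \right)} = 4$
$P = \frac{20}{3}$ ($P = \frac{\left(12 + 4\right) + 4}{3} = \frac{16 + 4}{3} = \frac{1}{3} \cdot 20 = \frac{20}{3} \approx 6.6667$)
$\left(P + \sqrt{\left(O 6 + 1\right) + w{\left(-4,-1 \right)}}\right)^{2} = \left(\frac{20}{3} + \sqrt{\left(\left(-1\right) 6 + 1\right) - 1}\right)^{2} = \left(\frac{20}{3} + \sqrt{\left(-6 + 1\right) - 1}\right)^{2} = \left(\frac{20}{3} + \sqrt{-5 - 1}\right)^{2} = \left(\frac{20}{3} + \sqrt{-6}\right)^{2} = \left(\frac{20}{3} + i \sqrt{6}\right)^{2}$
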